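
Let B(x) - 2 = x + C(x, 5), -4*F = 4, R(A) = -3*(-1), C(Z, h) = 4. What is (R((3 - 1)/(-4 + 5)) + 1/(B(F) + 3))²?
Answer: 625/64 ≈ 9.7656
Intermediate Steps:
R(A) = 3
F = -1 (F = -¼*4 = -1)
B(x) = 6 + x (B(x) = 2 + (x + 4) = 2 + (4 + x) = 6 + x)
(R((3 - 1)/(-4 + 5)) + 1/(B(F) + 3))² = (3 + 1/((6 - 1) + 3))² = (3 + 1/(5 + 3))² = (3 + 1/8)² = (3 + ⅛)² = (25/8)² = 625/64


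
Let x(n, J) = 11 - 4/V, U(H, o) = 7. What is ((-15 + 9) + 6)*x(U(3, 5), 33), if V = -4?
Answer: 0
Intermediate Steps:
x(n, J) = 12 (x(n, J) = 11 - 4/(-4) = 11 - 4*(-1)/4 = 11 - 1*(-1) = 11 + 1 = 12)
((-15 + 9) + 6)*x(U(3, 5), 33) = ((-15 + 9) + 6)*12 = (-6 + 6)*12 = 0*12 = 0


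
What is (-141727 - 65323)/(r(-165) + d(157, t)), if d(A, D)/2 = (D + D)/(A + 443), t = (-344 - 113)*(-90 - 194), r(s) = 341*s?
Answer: 378750/101341 ≈ 3.7374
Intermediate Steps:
t = 129788 (t = -457*(-284) = 129788)
d(A, D) = 4*D/(443 + A) (d(A, D) = 2*((D + D)/(A + 443)) = 2*((2*D)/(443 + A)) = 2*(2*D/(443 + A)) = 4*D/(443 + A))
(-141727 - 65323)/(r(-165) + d(157, t)) = (-141727 - 65323)/(341*(-165) + 4*129788/(443 + 157)) = -207050/(-56265 + 4*129788/600) = -207050/(-56265 + 4*129788*(1/600)) = -207050/(-56265 + 64894/75) = -207050/(-4154981/75) = -207050*(-75/4154981) = 378750/101341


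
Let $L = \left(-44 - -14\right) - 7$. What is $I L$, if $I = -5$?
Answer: $185$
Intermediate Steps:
$L = -37$ ($L = \left(-44 + 14\right) - 7 = -30 - 7 = -37$)
$I L = \left(-5\right) \left(-37\right) = 185$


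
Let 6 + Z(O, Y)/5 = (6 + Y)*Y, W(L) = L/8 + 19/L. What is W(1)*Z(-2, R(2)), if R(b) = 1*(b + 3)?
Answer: 37485/8 ≈ 4685.6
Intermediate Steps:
W(L) = 19/L + L/8 (W(L) = L*(⅛) + 19/L = L/8 + 19/L = 19/L + L/8)
R(b) = 3 + b (R(b) = 1*(3 + b) = 3 + b)
Z(O, Y) = -30 + 5*Y*(6 + Y) (Z(O, Y) = -30 + 5*((6 + Y)*Y) = -30 + 5*(Y*(6 + Y)) = -30 + 5*Y*(6 + Y))
W(1)*Z(-2, R(2)) = (19/1 + (⅛)*1)*(-30 + 5*(3 + 2)² + 30*(3 + 2)) = (19*1 + ⅛)*(-30 + 5*5² + 30*5) = (19 + ⅛)*(-30 + 5*25 + 150) = 153*(-30 + 125 + 150)/8 = (153/8)*245 = 37485/8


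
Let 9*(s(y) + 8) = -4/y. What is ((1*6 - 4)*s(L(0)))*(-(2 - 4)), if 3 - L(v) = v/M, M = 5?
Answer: -880/27 ≈ -32.593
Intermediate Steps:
L(v) = 3 - v/5
s(y) = -8 - 4/(9*y) (s(y) = -8 + (-4/y)/9 = -8 - 4/(9*y))
((1*6 - 4)*s(L(0)))*(-(2 - 4)) = ((1*6 - 4)*(-8 - 4/(9*(3 - 1/5*0))))*(-(2 - 4)) = ((6 - 4)*(-8 - 4/(9*(3 + 0))))*(-1*(-2)) = (2*(-8 - 4/9/3))*2 = (2*(-8 - 4/9*1/3))*2 = (2*(-8 - 4/27))*2 = (2*(-220/27))*2 = -440/27*2 = -880/27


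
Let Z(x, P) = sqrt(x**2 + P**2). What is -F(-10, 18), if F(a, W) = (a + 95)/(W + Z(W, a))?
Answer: 153/10 - 17*sqrt(106)/10 ≈ -2.2026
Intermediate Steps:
Z(x, P) = sqrt(P**2 + x**2)
F(a, W) = (95 + a)/(W + sqrt(W**2 + a**2)) (F(a, W) = (a + 95)/(W + sqrt(a**2 + W**2)) = (95 + a)/(W + sqrt(W**2 + a**2)))
-F(-10, 18) = -(95 - 10)/(18 + sqrt(18**2 + (-10)**2)) = -85/(18 + sqrt(324 + 100)) = -85/(18 + sqrt(424)) = -85/(18 + 2*sqrt(106))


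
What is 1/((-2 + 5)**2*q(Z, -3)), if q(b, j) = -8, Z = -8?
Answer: -1/72 ≈ -0.013889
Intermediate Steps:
1/((-2 + 5)**2*q(Z, -3)) = 1/((-2 + 5)**2*(-8)) = 1/(3**2*(-8)) = 1/(9*(-8)) = 1/(-72) = -1/72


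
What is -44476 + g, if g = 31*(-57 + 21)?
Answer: -45592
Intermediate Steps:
g = -1116 (g = 31*(-36) = -1116)
-44476 + g = -44476 - 1116 = -45592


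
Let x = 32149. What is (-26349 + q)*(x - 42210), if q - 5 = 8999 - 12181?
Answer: 297061086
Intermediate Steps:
q = -3177 (q = 5 + (8999 - 12181) = 5 - 3182 = -3177)
(-26349 + q)*(x - 42210) = (-26349 - 3177)*(32149 - 42210) = -29526*(-10061) = 297061086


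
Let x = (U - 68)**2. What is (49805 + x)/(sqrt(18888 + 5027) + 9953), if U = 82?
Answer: 497659953/99038294 - 50001*sqrt(23915)/99038294 ≈ 4.9469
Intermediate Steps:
x = 196 (x = (82 - 68)**2 = 14**2 = 196)
(49805 + x)/(sqrt(18888 + 5027) + 9953) = (49805 + 196)/(sqrt(18888 + 5027) + 9953) = 50001/(sqrt(23915) + 9953) = 50001/(9953 + sqrt(23915))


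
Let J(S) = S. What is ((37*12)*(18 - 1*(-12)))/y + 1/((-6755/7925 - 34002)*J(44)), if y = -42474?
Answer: -5264428031495/16786849822996 ≈ -0.31360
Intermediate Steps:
((37*12)*(18 - 1*(-12)))/y + 1/((-6755/7925 - 34002)*J(44)) = ((37*12)*(18 - 1*(-12)))/(-42474) + 1/(-6755/7925 - 34002*44) = (444*(18 + 12))*(-1/42474) + (1/44)/(-6755*1/7925 - 34002) = (444*30)*(-1/42474) + (1/44)/(-1351/1585 - 34002) = 13320*(-1/42474) + (1/44)/(-53894521/1585) = -2220/7079 - 1585/53894521*1/44 = -2220/7079 - 1585/2371358924 = -5264428031495/16786849822996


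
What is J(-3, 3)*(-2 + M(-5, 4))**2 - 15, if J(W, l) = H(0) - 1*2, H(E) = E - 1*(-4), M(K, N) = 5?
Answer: 3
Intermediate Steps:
H(E) = 4 + E (H(E) = E + 4 = 4 + E)
J(W, l) = 2 (J(W, l) = (4 + 0) - 1*2 = 4 - 2 = 2)
J(-3, 3)*(-2 + M(-5, 4))**2 - 15 = 2*(-2 + 5)**2 - 15 = 2*3**2 - 15 = 2*9 - 15 = 18 - 15 = 3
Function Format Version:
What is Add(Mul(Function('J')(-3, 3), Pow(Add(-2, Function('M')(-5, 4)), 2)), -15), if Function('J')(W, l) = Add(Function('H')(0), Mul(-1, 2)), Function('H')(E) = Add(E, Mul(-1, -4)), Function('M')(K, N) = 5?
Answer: 3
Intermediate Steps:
Function('H')(E) = Add(4, E) (Function('H')(E) = Add(E, 4) = Add(4, E))
Function('J')(W, l) = 2 (Function('J')(W, l) = Add(Add(4, 0), Mul(-1, 2)) = Add(4, -2) = 2)
Add(Mul(Function('J')(-3, 3), Pow(Add(-2, Function('M')(-5, 4)), 2)), -15) = Add(Mul(2, Pow(Add(-2, 5), 2)), -15) = Add(Mul(2, Pow(3, 2)), -15) = Add(Mul(2, 9), -15) = Add(18, -15) = 3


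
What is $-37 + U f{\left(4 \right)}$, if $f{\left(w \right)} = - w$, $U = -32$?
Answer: $91$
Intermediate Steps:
$-37 + U f{\left(4 \right)} = -37 - 32 \left(\left(-1\right) 4\right) = -37 - -128 = -37 + 128 = 91$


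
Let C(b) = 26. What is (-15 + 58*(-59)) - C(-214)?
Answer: -3463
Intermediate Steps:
(-15 + 58*(-59)) - C(-214) = (-15 + 58*(-59)) - 1*26 = (-15 - 3422) - 26 = -3437 - 26 = -3463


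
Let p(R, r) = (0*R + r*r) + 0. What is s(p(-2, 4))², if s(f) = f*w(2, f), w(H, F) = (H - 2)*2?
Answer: 0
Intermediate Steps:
w(H, F) = -4 + 2*H (w(H, F) = (-2 + H)*2 = -4 + 2*H)
p(R, r) = r² (p(R, r) = (0 + r²) + 0 = r² + 0 = r²)
s(f) = 0 (s(f) = f*(-4 + 2*2) = f*(-4 + 4) = f*0 = 0)
s(p(-2, 4))² = 0² = 0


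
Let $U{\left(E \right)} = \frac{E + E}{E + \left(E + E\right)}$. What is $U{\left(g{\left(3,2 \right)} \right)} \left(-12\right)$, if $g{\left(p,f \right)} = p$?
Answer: $-8$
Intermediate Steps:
$U{\left(E \right)} = \frac{2}{3}$ ($U{\left(E \right)} = \frac{2 E}{E + 2 E} = \frac{2 E}{3 E} = 2 E \frac{1}{3 E} = \frac{2}{3}$)
$U{\left(g{\left(3,2 \right)} \right)} \left(-12\right) = \frac{2}{3} \left(-12\right) = -8$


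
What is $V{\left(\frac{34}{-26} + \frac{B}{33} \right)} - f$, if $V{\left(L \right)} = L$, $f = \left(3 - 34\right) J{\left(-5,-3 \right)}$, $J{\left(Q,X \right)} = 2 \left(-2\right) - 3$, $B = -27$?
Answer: $- \frac{31335}{143} \approx -219.13$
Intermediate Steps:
$J{\left(Q,X \right)} = -7$ ($J{\left(Q,X \right)} = -4 - 3 = -7$)
$f = 217$ ($f = \left(3 - 34\right) \left(-7\right) = \left(-31\right) \left(-7\right) = 217$)
$V{\left(\frac{34}{-26} + \frac{B}{33} \right)} - f = \left(\frac{34}{-26} - \frac{27}{33}\right) - 217 = \left(34 \left(- \frac{1}{26}\right) - \frac{9}{11}\right) - 217 = \left(- \frac{17}{13} - \frac{9}{11}\right) - 217 = - \frac{304}{143} - 217 = - \frac{31335}{143}$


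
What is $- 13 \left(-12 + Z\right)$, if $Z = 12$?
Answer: $0$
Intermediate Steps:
$- 13 \left(-12 + Z\right) = - 13 \left(-12 + 12\right) = \left(-13\right) 0 = 0$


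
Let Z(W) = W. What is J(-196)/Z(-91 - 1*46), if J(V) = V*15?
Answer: 2940/137 ≈ 21.460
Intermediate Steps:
J(V) = 15*V
J(-196)/Z(-91 - 1*46) = (15*(-196))/(-91 - 1*46) = -2940/(-91 - 46) = -2940/(-137) = -2940*(-1/137) = 2940/137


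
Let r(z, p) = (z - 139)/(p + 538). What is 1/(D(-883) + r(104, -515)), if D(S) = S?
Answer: -23/20344 ≈ -0.0011306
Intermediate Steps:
r(z, p) = (-139 + z)/(538 + p)
1/(D(-883) + r(104, -515)) = 1/(-883 + (-139 + 104)/(538 - 515)) = 1/(-883 - 35/23) = 1/(-20344/23) = -23/20344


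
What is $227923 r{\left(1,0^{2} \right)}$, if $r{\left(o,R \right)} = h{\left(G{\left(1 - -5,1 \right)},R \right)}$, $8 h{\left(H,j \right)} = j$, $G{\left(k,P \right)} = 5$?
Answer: $0$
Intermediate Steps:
$h{\left(H,j \right)} = \frac{j}{8}$
$r{\left(o,R \right)} = \frac{R}{8}$
$227923 r{\left(1,0^{2} \right)} = 227923 \frac{0^{2}}{8} = 227923 \cdot \frac{1}{8} \cdot 0 = 227923 \cdot 0 = 0$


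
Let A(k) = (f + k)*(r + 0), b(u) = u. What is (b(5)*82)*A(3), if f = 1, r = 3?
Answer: 4920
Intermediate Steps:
A(k) = 3 + 3*k (A(k) = (1 + k)*(3 + 0) = (1 + k)*3 = 3 + 3*k)
(b(5)*82)*A(3) = (5*82)*(3 + 3*3) = 410*(3 + 9) = 410*12 = 4920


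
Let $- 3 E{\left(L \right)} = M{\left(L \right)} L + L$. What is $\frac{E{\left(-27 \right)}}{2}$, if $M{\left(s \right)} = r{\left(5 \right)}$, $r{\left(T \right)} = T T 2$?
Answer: $\frac{459}{2} \approx 229.5$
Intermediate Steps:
$r{\left(T \right)} = 2 T^{2}$ ($r{\left(T \right)} = T^{2} \cdot 2 = 2 T^{2}$)
$M{\left(s \right)} = 50$ ($M{\left(s \right)} = 2 \cdot 5^{2} = 2 \cdot 25 = 50$)
$E{\left(L \right)} = - 17 L$ ($E{\left(L \right)} = - \frac{50 L + L}{3} = - \frac{51 L}{3} = - 17 L$)
$\frac{E{\left(-27 \right)}}{2} = \frac{\left(-17\right) \left(-27\right)}{2} = 459 \cdot \frac{1}{2} = \frac{459}{2}$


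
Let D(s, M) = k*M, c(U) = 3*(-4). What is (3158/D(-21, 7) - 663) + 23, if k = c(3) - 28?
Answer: -91179/140 ≈ -651.28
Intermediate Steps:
c(U) = -12
k = -40 (k = -12 - 28 = -40)
D(s, M) = -40*M
(3158/D(-21, 7) - 663) + 23 = (3158/((-40*7)) - 663) + 23 = (3158/(-280) - 663) + 23 = (3158*(-1/280) - 663) + 23 = (-1579/140 - 663) + 23 = -94399/140 + 23 = -91179/140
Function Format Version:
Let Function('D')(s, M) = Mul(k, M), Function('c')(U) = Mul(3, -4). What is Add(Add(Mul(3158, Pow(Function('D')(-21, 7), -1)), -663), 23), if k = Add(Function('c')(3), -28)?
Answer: Rational(-91179, 140) ≈ -651.28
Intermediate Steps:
Function('c')(U) = -12
k = -40 (k = Add(-12, -28) = -40)
Function('D')(s, M) = Mul(-40, M)
Add(Add(Mul(3158, Pow(Function('D')(-21, 7), -1)), -663), 23) = Add(Add(Mul(3158, Pow(Mul(-40, 7), -1)), -663), 23) = Add(Add(Mul(3158, Pow(-280, -1)), -663), 23) = Add(Add(Mul(3158, Rational(-1, 280)), -663), 23) = Add(Add(Rational(-1579, 140), -663), 23) = Add(Rational(-94399, 140), 23) = Rational(-91179, 140)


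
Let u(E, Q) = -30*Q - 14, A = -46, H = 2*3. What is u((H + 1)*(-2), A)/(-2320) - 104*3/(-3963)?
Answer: -781603/1532360 ≈ -0.51007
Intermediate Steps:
H = 6
u(E, Q) = -14 - 30*Q
u((H + 1)*(-2), A)/(-2320) - 104*3/(-3963) = (-14 - 30*(-46))/(-2320) - 104*3/(-3963) = (-14 + 1380)*(-1/2320) - 312*(-1/3963) = 1366*(-1/2320) + 104/1321 = -683/1160 + 104/1321 = -781603/1532360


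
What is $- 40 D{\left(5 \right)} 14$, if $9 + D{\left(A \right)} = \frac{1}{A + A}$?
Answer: $4984$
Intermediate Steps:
$D{\left(A \right)} = -9 + \frac{1}{2 A}$ ($D{\left(A \right)} = -9 + \frac{1}{A + A} = -9 + \frac{1}{2 A}$)
$- 40 D{\left(5 \right)} 14 = - 40 \left(-9 + \frac{1}{2 \cdot 5}\right) 14 = - 40 \left(-9 + \frac{1}{2} \cdot \frac{1}{5}\right) 14 = - 40 \left(-9 + \frac{1}{10}\right) 14 = \left(-40\right) \left(- \frac{89}{10}\right) 14 = 356 \cdot 14 = 4984$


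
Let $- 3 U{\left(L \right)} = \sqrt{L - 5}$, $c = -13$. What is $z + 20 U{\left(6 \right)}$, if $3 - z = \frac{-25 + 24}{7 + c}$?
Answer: $- \frac{23}{6} \approx -3.8333$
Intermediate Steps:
$U{\left(L \right)} = - \frac{\sqrt{-5 + L}}{3}$ ($U{\left(L \right)} = - \frac{\sqrt{L - 5}}{3} = - \frac{\sqrt{-5 + L}}{3}$)
$z = \frac{17}{6}$ ($z = 3 - \frac{-25 + 24}{7 - 13} = 3 - - \frac{1}{-6} = 3 - \left(-1\right) \left(- \frac{1}{6}\right) = 3 - \frac{1}{6} = \frac{17}{6} \approx 2.8333$)
$z + 20 U{\left(6 \right)} = \frac{17}{6} + 20 \left(- \frac{\sqrt{-5 + 6}}{3}\right) = \frac{17}{6} + 20 \left(- \frac{\sqrt{1}}{3}\right) = \frac{17}{6} + 20 \left(\left(- \frac{1}{3}\right) 1\right) = \frac{17}{6} + 20 \left(- \frac{1}{3}\right) = \frac{17}{6} - \frac{20}{3} = - \frac{23}{6}$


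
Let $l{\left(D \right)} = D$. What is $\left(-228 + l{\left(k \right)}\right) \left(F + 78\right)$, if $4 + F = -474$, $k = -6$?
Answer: $93600$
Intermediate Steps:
$F = -478$ ($F = -4 - 474 = -478$)
$\left(-228 + l{\left(k \right)}\right) \left(F + 78\right) = \left(-228 - 6\right) \left(-478 + 78\right) = \left(-234\right) \left(-400\right) = 93600$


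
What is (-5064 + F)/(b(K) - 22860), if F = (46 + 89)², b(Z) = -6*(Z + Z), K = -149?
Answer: -4387/7024 ≈ -0.62457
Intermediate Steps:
b(Z) = -12*Z
F = 18225 (F = 135² = 18225)
(-5064 + F)/(b(K) - 22860) = (-5064 + 18225)/(-12*(-149) - 22860) = 13161/(1788 - 22860) = 13161/(-21072) = 13161*(-1/21072) = -4387/7024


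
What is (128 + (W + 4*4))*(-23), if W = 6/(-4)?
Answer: -6555/2 ≈ -3277.5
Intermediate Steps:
W = -3/2 (W = 6*(-¼) = -3/2 ≈ -1.5000)
(128 + (W + 4*4))*(-23) = (128 + (-3/2 + 4*4))*(-23) = (128 + (-3/2 + 16))*(-23) = (128 + 29/2)*(-23) = (285/2)*(-23) = -6555/2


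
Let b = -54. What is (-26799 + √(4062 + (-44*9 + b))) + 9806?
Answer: -16993 + 2*√903 ≈ -16933.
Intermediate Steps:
(-26799 + √(4062 + (-44*9 + b))) + 9806 = (-26799 + √(4062 + (-44*9 - 54))) + 9806 = (-26799 + √(4062 + (-396 - 54))) + 9806 = (-26799 + √(4062 - 450)) + 9806 = (-26799 + √3612) + 9806 = (-26799 + 2*√903) + 9806 = -16993 + 2*√903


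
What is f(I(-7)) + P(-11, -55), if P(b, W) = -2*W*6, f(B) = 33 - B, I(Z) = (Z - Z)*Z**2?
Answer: 693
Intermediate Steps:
I(Z) = 0 (I(Z) = 0*Z**2 = 0)
P(b, W) = -12*W
f(I(-7)) + P(-11, -55) = (33 - 1*0) - 12*(-55) = (33 + 0) + 660 = 33 + 660 = 693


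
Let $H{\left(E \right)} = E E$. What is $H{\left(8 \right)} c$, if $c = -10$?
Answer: $-640$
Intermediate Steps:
$H{\left(E \right)} = E^{2}$
$H{\left(8 \right)} c = 8^{2} \left(-10\right) = 64 \left(-10\right) = -640$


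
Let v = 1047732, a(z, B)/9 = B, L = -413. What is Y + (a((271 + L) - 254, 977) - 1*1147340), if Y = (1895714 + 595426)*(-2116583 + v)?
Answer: -2662658618687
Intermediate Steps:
a(z, B) = 9*B
Y = -2662657480140 (Y = (1895714 + 595426)*(-2116583 + 1047732) = 2491140*(-1068851) = -2662657480140)
Y + (a((271 + L) - 254, 977) - 1*1147340) = -2662657480140 + (9*977 - 1*1147340) = -2662657480140 + (8793 - 1147340) = -2662657480140 - 1138547 = -2662658618687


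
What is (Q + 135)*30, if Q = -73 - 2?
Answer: 1800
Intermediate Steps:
Q = -75
(Q + 135)*30 = (-75 + 135)*30 = 60*30 = 1800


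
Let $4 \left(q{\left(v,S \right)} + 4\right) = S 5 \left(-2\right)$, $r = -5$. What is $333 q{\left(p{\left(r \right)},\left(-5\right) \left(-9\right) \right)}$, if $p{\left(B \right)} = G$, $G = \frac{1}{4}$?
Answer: $- \frac{77589}{2} \approx -38795.0$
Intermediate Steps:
$G = \frac{1}{4} \approx 0.25$
$p{\left(B \right)} = \frac{1}{4}$
$q{\left(v,S \right)} = -4 - \frac{5 S}{2}$ ($q{\left(v,S \right)} = -4 + \frac{S 5 \left(-2\right)}{4} = -4 + \frac{5 S \left(-2\right)}{4} = -4 + \frac{\left(-10\right) S}{4} = -4 - \frac{5 S}{2}$)
$333 q{\left(p{\left(r \right)},\left(-5\right) \left(-9\right) \right)} = 333 \left(-4 - \frac{5 \left(\left(-5\right) \left(-9\right)\right)}{2}\right) = 333 \left(-4 - \frac{225}{2}\right) = 333 \left(- \frac{233}{2}\right) = - \frac{77589}{2}$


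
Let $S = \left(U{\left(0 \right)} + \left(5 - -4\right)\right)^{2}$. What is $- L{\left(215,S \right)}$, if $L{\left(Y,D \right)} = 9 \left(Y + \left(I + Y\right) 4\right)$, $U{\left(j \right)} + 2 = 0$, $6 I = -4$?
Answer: $-9651$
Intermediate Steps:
$I = - \frac{2}{3}$ ($I = \frac{1}{6} \left(-4\right) = - \frac{2}{3} \approx -0.66667$)
$U{\left(j \right)} = -2$ ($U{\left(j \right)} = -2 + 0 = -2$)
$S = 49$ ($S = \left(-2 + \left(5 - -4\right)\right)^{2} = \left(-2 + \left(5 + 4\right)\right)^{2} = \left(-2 + 9\right)^{2} = 7^{2} = 49$)
$L{\left(Y,D \right)} = -24 + 45 Y$ ($L{\left(Y,D \right)} = 9 \left(Y + \left(- \frac{2}{3} + Y\right) 4\right) = 9 \left(Y + \left(- \frac{8}{3} + 4 Y\right)\right) = 9 \left(- \frac{8}{3} + 5 Y\right) = -24 + 45 Y$)
$- L{\left(215,S \right)} = - (-24 + 45 \cdot 215) = - (-24 + 9675) = \left(-1\right) 9651 = -9651$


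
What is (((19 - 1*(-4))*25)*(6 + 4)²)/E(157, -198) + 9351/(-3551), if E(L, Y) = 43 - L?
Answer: -102624257/202407 ≈ -507.02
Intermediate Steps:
(((19 - 1*(-4))*25)*(6 + 4)²)/E(157, -198) + 9351/(-3551) = (((19 - 1*(-4))*25)*(6 + 4)²)/(43 - 1*157) + 9351/(-3551) = (((19 + 4)*25)*10²)/(43 - 157) + 9351*(-1/3551) = ((23*25)*100)/(-114) - 9351/3551 = (575*100)*(-1/114) - 9351/3551 = 57500*(-1/114) - 9351/3551 = -28750/57 - 9351/3551 = -102624257/202407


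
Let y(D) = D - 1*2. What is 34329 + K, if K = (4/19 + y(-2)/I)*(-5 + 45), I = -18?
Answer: 5873219/171 ≈ 34346.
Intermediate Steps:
y(D) = -2 + D (y(D) = D - 2 = -2 + D)
K = 2960/171 (K = (4/19 + (-2 - 2)/(-18))*(-5 + 45) = (4*(1/19) - 4*(-1/18))*40 = (4/19 + 2/9)*40 = (74/171)*40 = 2960/171 ≈ 17.310)
34329 + K = 34329 + 2960/171 = 5873219/171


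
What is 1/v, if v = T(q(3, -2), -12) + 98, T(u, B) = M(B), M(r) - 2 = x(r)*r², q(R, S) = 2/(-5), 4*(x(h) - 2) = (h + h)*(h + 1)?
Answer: 1/9892 ≈ 0.00010109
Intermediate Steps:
x(h) = 2 + h*(1 + h)/2 (x(h) = 2 + ((h + h)*(h + 1))/4 = 2 + ((2*h)*(1 + h))/4 = 2 + (2*h*(1 + h))/4 = 2 + h*(1 + h)/2)
q(R, S) = -⅖ (q(R, S) = 2*(-⅕) = -⅖)
M(r) = 2 + r²*(2 + r/2 + r²/2) (M(r) = 2 + (2 + r/2 + r²/2)*r² = 2 + r²*(2 + r/2 + r²/2))
T(u, B) = 2 + B²*(4 + B + B²)/2
v = 9892 (v = (2 + (½)*(-12)²*(4 - 12 + (-12)²)) + 98 = (2 + (½)*144*(4 - 12 + 144)) + 98 = (2 + (½)*144*136) + 98 = (2 + 9792) + 98 = 9794 + 98 = 9892)
1/v = 1/9892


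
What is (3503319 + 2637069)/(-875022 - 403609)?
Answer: -6140388/1278631 ≈ -4.8023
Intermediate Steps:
(3503319 + 2637069)/(-875022 - 403609) = 6140388/(-1278631) = 6140388*(-1/1278631) = -6140388/1278631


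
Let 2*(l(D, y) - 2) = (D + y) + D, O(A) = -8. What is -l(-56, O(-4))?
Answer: 58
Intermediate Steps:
l(D, y) = 2 + D + y/2 (l(D, y) = 2 + ((D + y) + D)/2 = 2 + (y + 2*D)/2 = 2 + (D + y/2) = 2 + D + y/2)
-l(-56, O(-4)) = -(2 - 56 + (½)*(-8)) = -(2 - 56 - 4) = -1*(-58) = 58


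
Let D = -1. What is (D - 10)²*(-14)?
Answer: -1694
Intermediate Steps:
(D - 10)²*(-14) = (-1 - 10)²*(-14) = (-11)²*(-14) = 121*(-14) = -1694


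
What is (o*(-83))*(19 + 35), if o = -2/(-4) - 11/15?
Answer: 5229/5 ≈ 1045.8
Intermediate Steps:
o = -7/30 (o = -2*(-1/4) - 11*1/15 = 1/2 - 11/15 = -7/30 ≈ -0.23333)
(o*(-83))*(19 + 35) = (-7/30*(-83))*(19 + 35) = (581/30)*54 = 5229/5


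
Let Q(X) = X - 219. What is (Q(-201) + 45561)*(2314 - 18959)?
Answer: -751371945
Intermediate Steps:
Q(X) = -219 + X
(Q(-201) + 45561)*(2314 - 18959) = ((-219 - 201) + 45561)*(2314 - 18959) = (-420 + 45561)*(-16645) = 45141*(-16645) = -751371945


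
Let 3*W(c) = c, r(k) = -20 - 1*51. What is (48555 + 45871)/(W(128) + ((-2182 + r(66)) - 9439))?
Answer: -141639/17474 ≈ -8.1057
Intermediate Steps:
r(k) = -71 (r(k) = -20 - 51 = -71)
W(c) = c/3
(48555 + 45871)/(W(128) + ((-2182 + r(66)) - 9439)) = (48555 + 45871)/((⅓)*128 + ((-2182 - 71) - 9439)) = 94426/(128/3 + (-2253 - 9439)) = 94426/(128/3 - 11692) = 94426/(-34948/3) = 94426*(-3/34948) = -141639/17474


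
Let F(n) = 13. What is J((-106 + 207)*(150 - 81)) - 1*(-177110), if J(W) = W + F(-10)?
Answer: 184092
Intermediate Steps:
J(W) = 13 + W (J(W) = W + 13 = 13 + W)
J((-106 + 207)*(150 - 81)) - 1*(-177110) = (13 + (-106 + 207)*(150 - 81)) - 1*(-177110) = (13 + 101*69) + 177110 = (13 + 6969) + 177110 = 6982 + 177110 = 184092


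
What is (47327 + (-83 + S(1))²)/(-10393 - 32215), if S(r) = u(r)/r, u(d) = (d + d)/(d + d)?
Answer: -54051/42608 ≈ -1.2686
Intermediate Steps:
u(d) = 1 (u(d) = (2*d)/((2*d)) = (2*d)*(1/(2*d)) = 1)
S(r) = 1/r
(47327 + (-83 + S(1))²)/(-10393 - 32215) = (47327 + (-83 + 1/1)²)/(-10393 - 32215) = (47327 + (-83 + 1)²)/(-42608) = (47327 + (-82)²)*(-1/42608) = (47327 + 6724)*(-1/42608) = 54051*(-1/42608) = -54051/42608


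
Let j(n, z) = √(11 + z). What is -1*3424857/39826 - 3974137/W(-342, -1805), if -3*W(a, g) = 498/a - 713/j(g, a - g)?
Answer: 3305545925291821869/65375832449870 - 27618706210707*√1474/1641536495 ≈ -5.9539e+5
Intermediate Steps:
W(a, g) = -166/a + 713/(3*√(11 + a - g)) (W(a, g) = -(498/a - 713/√(11 + (a - g)))/3 = -(498/a - 713/√(11 + a - g))/3 = -(-713/√(11 + a - g) + 498/a)/3 = -166/a + 713/(3*√(11 + a - g)))
-1*3424857/39826 - 3974137/W(-342, -1805) = -1*3424857/39826 - 3974137/(-166/(-342) + 713/(3*√(11 - 342 - 1*(-1805)))) = -3424857*1/39826 - 3974137/(-166*(-1/342) + 713/(3*√(11 - 342 + 1805))) = -3424857/39826 - 3974137/(83/171 + 713/(3*√1474)) = -3424857/39826 - 3974137/(83/171 + 713*(√1474/1474)/3) = -3424857/39826 - 3974137/(83/171 + 713*√1474/4422)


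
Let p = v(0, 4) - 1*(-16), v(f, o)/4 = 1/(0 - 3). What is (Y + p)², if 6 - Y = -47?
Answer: 41209/9 ≈ 4578.8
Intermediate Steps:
Y = 53 (Y = 6 - 1*(-47) = 6 + 47 = 53)
v(f, o) = -4/3 (v(f, o) = 4/(0 - 3) = 4/(-3) = 4*(-⅓) = -4/3)
p = 44/3 (p = -4/3 - 1*(-16) = -4/3 + 16 = 44/3 ≈ 14.667)
(Y + p)² = (53 + 44/3)² = (203/3)² = 41209/9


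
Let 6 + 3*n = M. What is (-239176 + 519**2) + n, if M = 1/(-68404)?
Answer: 6193913795/205212 ≈ 30183.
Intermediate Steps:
M = -1/68404 ≈ -1.4619e-5
n = -410425/205212 (n = -2 + (1/3)*(-1/68404) = -2 - 1/205212 = -410425/205212 ≈ -2.0000)
(-239176 + 519**2) + n = (-239176 + 519**2) - 410425/205212 = (-239176 + 269361) - 410425/205212 = 30185 - 410425/205212 = 6193913795/205212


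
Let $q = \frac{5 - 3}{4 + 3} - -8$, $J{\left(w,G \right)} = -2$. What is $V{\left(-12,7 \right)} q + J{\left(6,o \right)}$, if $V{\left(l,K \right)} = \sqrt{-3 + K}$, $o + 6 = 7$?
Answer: $\frac{102}{7} \approx 14.571$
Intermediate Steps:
$o = 1$ ($o = -6 + 7 = 1$)
$q = \frac{58}{7}$ ($q = \frac{2}{7} + 8 = \frac{58}{7} \approx 8.2857$)
$V{\left(-12,7 \right)} q + J{\left(6,o \right)} = \sqrt{-3 + 7} \cdot \frac{58}{7} - 2 = \sqrt{4} \cdot \frac{58}{7} - 2 = 2 \cdot \frac{58}{7} - 2 = \frac{116}{7} - 2 = \frac{102}{7}$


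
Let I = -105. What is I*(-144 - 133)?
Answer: 29085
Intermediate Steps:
I*(-144 - 133) = -105*(-144 - 133) = -105*(-277) = 29085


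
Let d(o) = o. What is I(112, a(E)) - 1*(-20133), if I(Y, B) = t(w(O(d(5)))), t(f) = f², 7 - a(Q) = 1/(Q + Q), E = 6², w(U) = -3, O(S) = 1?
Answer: 20142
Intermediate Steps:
E = 36
a(Q) = 7 - 1/(2*Q) (a(Q) = 7 - 1/(Q + Q) = 7 - 1/(2*Q))
I(Y, B) = 9 (I(Y, B) = (-3)² = 9)
I(112, a(E)) - 1*(-20133) = 9 - 1*(-20133) = 9 + 20133 = 20142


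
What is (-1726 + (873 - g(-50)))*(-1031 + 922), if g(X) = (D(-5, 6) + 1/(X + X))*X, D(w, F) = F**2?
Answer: -206337/2 ≈ -1.0317e+5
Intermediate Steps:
g(X) = X*(36 + 1/(2*X)) (g(X) = (6**2 + 1/(X + X))*X = (36 + 1/(2*X))*X = X*(36 + 1/(2*X)))
(-1726 + (873 - g(-50)))*(-1031 + 922) = (-1726 + (873 - (1/2 + 36*(-50))))*(-1031 + 922) = (-1726 + (873 - (1/2 - 1800)))*(-109) = (-1726 + (873 - 1*(-3599/2)))*(-109) = (-1726 + (873 + 3599/2))*(-109) = (-1726 + 5345/2)*(-109) = (1893/2)*(-109) = -206337/2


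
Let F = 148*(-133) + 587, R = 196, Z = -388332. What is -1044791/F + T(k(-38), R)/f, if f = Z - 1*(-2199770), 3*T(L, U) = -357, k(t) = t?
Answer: 1892571846915/34593031486 ≈ 54.710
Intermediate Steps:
T(L, U) = -119 (T(L, U) = (1/3)*(-357) = -119)
f = 1811438 (f = -388332 - 1*(-2199770) = -388332 + 2199770 = 1811438)
F = -19097 (F = -19684 + 587 = -19097)
-1044791/F + T(k(-38), R)/f = -1044791/(-19097) - 119/1811438 = -1044791*(-1/19097) - 119*1/1811438 = 1044791/19097 - 119/1811438 = 1892571846915/34593031486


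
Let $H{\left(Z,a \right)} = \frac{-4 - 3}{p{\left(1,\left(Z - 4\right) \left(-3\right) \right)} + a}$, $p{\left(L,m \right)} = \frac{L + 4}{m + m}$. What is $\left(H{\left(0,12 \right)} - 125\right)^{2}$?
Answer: $\frac{1353724849}{85849} \approx 15769.0$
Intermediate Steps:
$p{\left(L,m \right)} = \frac{4 + L}{2 m}$
$H{\left(Z,a \right)} = - \frac{7}{a + \frac{5}{2 \left(12 - 3 Z\right)}}$ ($H{\left(Z,a \right)} = \frac{-4 - 3}{\frac{4 + 1}{2 \left(Z - 4\right) \left(-3\right)} + a} = - \frac{7}{\frac{1}{2} \frac{1}{\left(-4 + Z\right) \left(-3\right)} 5 + a} = - \frac{7}{\frac{1}{2} \frac{1}{12 - 3 Z} 5 + a} = - \frac{7}{\frac{5}{2 \left(12 - 3 Z\right)} + a} = - \frac{7}{a + \frac{5}{2 \left(12 - 3 Z\right)}}$)
$\left(H{\left(0,12 \right)} - 125\right)^{2} = \left(\frac{42 \left(4 - 0\right)}{-5 + 6 \cdot 12 \left(-4 + 0\right)} - 125\right)^{2} = \left(\frac{42 \left(4 + 0\right)}{-5 + 6 \cdot 12 \left(-4\right)} - 125\right)^{2} = \left(42 \frac{1}{-5 - 288} \cdot 4 - 125\right)^{2} = \left(42 \frac{1}{-293} \cdot 4 - 125\right)^{2} = \left(42 \left(- \frac{1}{293}\right) 4 - 125\right)^{2} = \left(- \frac{168}{293} - 125\right)^{2} = \left(- \frac{36793}{293}\right)^{2} = \frac{1353724849}{85849}$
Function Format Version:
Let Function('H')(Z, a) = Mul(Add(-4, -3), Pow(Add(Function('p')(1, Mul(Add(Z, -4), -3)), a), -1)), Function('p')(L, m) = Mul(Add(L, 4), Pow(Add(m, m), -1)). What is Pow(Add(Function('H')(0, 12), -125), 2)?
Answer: Rational(1353724849, 85849) ≈ 15769.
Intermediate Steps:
Function('p')(L, m) = Mul(Rational(1, 2), Pow(m, -1), Add(4, L)) (Function('p')(L, m) = Mul(Add(4, L), Pow(Mul(2, m), -1)) = Mul(Add(4, L), Mul(Rational(1, 2), Pow(m, -1))) = Mul(Rational(1, 2), Pow(m, -1), Add(4, L)))
Function('H')(Z, a) = Mul(-7, Pow(Add(a, Mul(Rational(5, 2), Pow(Add(12, Mul(-3, Z)), -1))), -1)) (Function('H')(Z, a) = Mul(Add(-4, -3), Pow(Add(Mul(Rational(1, 2), Pow(Mul(Add(Z, -4), -3), -1), Add(4, 1)), a), -1)) = Mul(-7, Pow(Add(Mul(Rational(1, 2), Pow(Mul(Add(-4, Z), -3), -1), 5), a), -1)) = Mul(-7, Pow(Add(Mul(Rational(1, 2), Pow(Add(12, Mul(-3, Z)), -1), 5), a), -1)) = Mul(-7, Pow(Add(Mul(Rational(5, 2), Pow(Add(12, Mul(-3, Z)), -1)), a), -1)) = Mul(-7, Pow(Add(a, Mul(Rational(5, 2), Pow(Add(12, Mul(-3, Z)), -1))), -1)))
Pow(Add(Function('H')(0, 12), -125), 2) = Pow(Add(Mul(42, Pow(Add(-5, Mul(6, 12, Add(-4, 0))), -1), Add(4, Mul(-1, 0))), -125), 2) = Pow(Add(Mul(42, Pow(Add(-5, Mul(6, 12, -4)), -1), Add(4, 0)), -125), 2) = Pow(Add(Mul(42, Pow(Add(-5, -288), -1), 4), -125), 2) = Pow(Add(Mul(42, Pow(-293, -1), 4), -125), 2) = Pow(Add(Mul(42, Rational(-1, 293), 4), -125), 2) = Pow(Add(Rational(-168, 293), -125), 2) = Pow(Rational(-36793, 293), 2) = Rational(1353724849, 85849)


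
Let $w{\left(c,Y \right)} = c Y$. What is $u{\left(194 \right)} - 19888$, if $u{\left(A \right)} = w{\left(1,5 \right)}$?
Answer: $-19883$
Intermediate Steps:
$w{\left(c,Y \right)} = Y c$
$u{\left(A \right)} = 5$ ($u{\left(A \right)} = 5 \cdot 1 = 5$)
$u{\left(194 \right)} - 19888 = 5 - 19888 = -19883$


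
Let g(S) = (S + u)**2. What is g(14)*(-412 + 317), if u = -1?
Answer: -16055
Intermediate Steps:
g(S) = (-1 + S)**2 (g(S) = (S - 1)**2 = (-1 + S)**2)
g(14)*(-412 + 317) = (-1 + 14)**2*(-412 + 317) = 13**2*(-95) = 169*(-95) = -16055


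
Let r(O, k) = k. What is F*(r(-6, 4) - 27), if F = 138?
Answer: -3174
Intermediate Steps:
F*(r(-6, 4) - 27) = 138*(4 - 27) = 138*(-23) = -3174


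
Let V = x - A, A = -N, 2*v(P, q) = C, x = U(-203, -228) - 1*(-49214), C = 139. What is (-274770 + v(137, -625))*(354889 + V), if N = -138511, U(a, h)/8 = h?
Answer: -72457201484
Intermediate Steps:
U(a, h) = 8*h
x = 47390 (x = 8*(-228) - 1*(-49214) = -1824 + 49214 = 47390)
v(P, q) = 139/2 (v(P, q) = (½)*139 = 139/2)
A = 138511 (A = -1*(-138511) = 138511)
V = -91121 (V = 47390 - 1*138511 = 47390 - 138511 = -91121)
(-274770 + v(137, -625))*(354889 + V) = (-274770 + 139/2)*(354889 - 91121) = -549401/2*263768 = -72457201484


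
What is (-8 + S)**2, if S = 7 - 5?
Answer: 36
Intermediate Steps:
S = 2
(-8 + S)**2 = (-8 + 2)**2 = (-6)**2 = 36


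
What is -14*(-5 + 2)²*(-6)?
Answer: 756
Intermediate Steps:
-14*(-5 + 2)²*(-6) = -14*(-3)²*(-6) = -126*(-6) = -14*(-54) = 756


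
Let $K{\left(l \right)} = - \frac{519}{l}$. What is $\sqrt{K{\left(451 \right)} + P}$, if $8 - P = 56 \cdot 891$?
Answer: $\frac{i \sqrt{10147503157}}{451} \approx 223.36 i$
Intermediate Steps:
$P = -49888$ ($P = 8 - 56 \cdot 891 = 8 - 49896 = -49888$)
$\sqrt{K{\left(451 \right)} + P} = \sqrt{- \frac{519}{451} - 49888} = \sqrt{- \frac{22500007}{451}} = \frac{i \sqrt{10147503157}}{451}$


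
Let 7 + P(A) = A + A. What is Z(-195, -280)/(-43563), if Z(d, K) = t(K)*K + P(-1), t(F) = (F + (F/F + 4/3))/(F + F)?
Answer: 887/261378 ≈ 0.0033936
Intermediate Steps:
t(F) = (7/3 + F)/(2*F) (t(F) = (F + (1 + 4*(⅓)))/((2*F)) = (F + (1 + 4/3))*(1/(2*F)) = (F + 7/3)*(1/(2*F)) = (7/3 + F)*(1/(2*F)) = (7/3 + F)/(2*F))
P(A) = -7 + 2*A (P(A) = -7 + (A + A) = -7 + 2*A)
Z(d, K) = -47/6 + K/2 (Z(d, K) = ((7 + 3*K)/(6*K))*K + (-7 + 2*(-1)) = (7/6 + K/2) + (-7 - 2) = (7/6 + K/2) - 9 = -47/6 + K/2)
Z(-195, -280)/(-43563) = (-47/6 + (½)*(-280))/(-43563) = (-47/6 - 140)*(-1/43563) = -887/6*(-1/43563) = 887/261378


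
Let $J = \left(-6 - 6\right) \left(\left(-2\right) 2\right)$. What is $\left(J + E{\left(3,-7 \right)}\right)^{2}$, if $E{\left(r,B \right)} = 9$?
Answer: $3249$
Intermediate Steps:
$J = 48$ ($J = \left(-12\right) \left(-4\right) = 48$)
$\left(J + E{\left(3,-7 \right)}\right)^{2} = \left(48 + 9\right)^{2} = 57^{2} = 3249$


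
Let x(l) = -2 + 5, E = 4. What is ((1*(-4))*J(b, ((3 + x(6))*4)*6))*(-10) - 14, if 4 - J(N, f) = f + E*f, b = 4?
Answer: -28654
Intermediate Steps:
x(l) = 3
J(N, f) = 4 - 5*f (J(N, f) = 4 - (f + 4*f) = 4 - 5*f)
((1*(-4))*J(b, ((3 + x(6))*4)*6))*(-10) - 14 = ((1*(-4))*(4 - 5*(3 + 3)*4*6))*(-10) - 14 = -4*(4 - 5*6*4*6)*(-10) - 14 = -4*(4 - 120*6)*(-10) - 14 = -4*(4 - 5*144)*(-10) - 14 = -4*(4 - 720)*(-10) - 14 = -4*(-716)*(-10) - 14 = 2864*(-10) - 14 = -28640 - 14 = -28654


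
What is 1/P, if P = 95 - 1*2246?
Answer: -1/2151 ≈ -0.00046490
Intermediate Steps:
P = -2151 (P = 95 - 2246 = -2151)
1/P = 1/(-2151) = -1/2151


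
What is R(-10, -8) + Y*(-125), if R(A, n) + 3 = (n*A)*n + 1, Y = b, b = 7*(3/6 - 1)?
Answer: -409/2 ≈ -204.50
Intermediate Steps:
b = -7/2 (b = 7*(3*(⅙) - 1) = 7*(½ - 1) = 7*(-½) = -7/2 ≈ -3.5000)
Y = -7/2 ≈ -3.5000
R(A, n) = -2 + A*n² (R(A, n) = -3 + ((n*A)*n + 1) = -3 + ((A*n)*n + 1) = -3 + (A*n² + 1) = -3 + (1 + A*n²) = -2 + A*n²)
R(-10, -8) + Y*(-125) = (-2 - 10*(-8)²) - 7/2*(-125) = (-2 - 10*64) + 875/2 = (-2 - 640) + 875/2 = -642 + 875/2 = -409/2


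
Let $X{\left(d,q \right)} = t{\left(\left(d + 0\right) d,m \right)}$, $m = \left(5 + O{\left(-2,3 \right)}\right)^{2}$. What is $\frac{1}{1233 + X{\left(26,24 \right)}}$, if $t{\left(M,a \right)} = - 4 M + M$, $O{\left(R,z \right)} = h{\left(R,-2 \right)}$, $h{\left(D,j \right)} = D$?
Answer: $- \frac{1}{795} \approx -0.0012579$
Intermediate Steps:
$O{\left(R,z \right)} = R$
$m = 9$ ($m = \left(5 - 2\right)^{2} = 3^{2} = 9$)
$t{\left(M,a \right)} = - 3 M$
$X{\left(d,q \right)} = - 3 d^{2}$ ($X{\left(d,q \right)} = - 3 \left(d + 0\right) d = - 3 d d = - 3 d^{2}$)
$\frac{1}{1233 + X{\left(26,24 \right)}} = \frac{1}{1233 - 3 \cdot 26^{2}} = \frac{1}{1233 - 2028} = \frac{1}{-795} = - \frac{1}{795}$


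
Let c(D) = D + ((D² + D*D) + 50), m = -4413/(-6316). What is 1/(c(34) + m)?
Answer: 6316/15137549 ≈ 0.00041724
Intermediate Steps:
m = 4413/6316 (m = -4413*(-1/6316) = 4413/6316 ≈ 0.69870)
c(D) = 50 + D + 2*D² (c(D) = D + ((D² + D²) + 50) = D + (2*D² + 50) = D + (50 + 2*D²) = 50 + D + 2*D²)
1/(c(34) + m) = 1/((50 + 34 + 2*34²) + 4413/6316) = 1/((50 + 34 + 2*1156) + 4413/6316) = 1/((50 + 34 + 2312) + 4413/6316) = 1/(2396 + 4413/6316) = 1/(15137549/6316) = 6316/15137549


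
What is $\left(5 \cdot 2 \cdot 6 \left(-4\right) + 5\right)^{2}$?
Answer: $55225$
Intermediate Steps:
$\left(5 \cdot 2 \cdot 6 \left(-4\right) + 5\right)^{2} = \left(5 \cdot 12 \left(-4\right) + 5\right)^{2} = \left(60 \left(-4\right) + 5\right)^{2} = \left(-240 + 5\right)^{2} = \left(-235\right)^{2} = 55225$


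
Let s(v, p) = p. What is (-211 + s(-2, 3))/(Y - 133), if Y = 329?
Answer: -52/49 ≈ -1.0612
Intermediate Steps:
(-211 + s(-2, 3))/(Y - 133) = (-211 + 3)/(329 - 133) = -208/196 = -208*1/196 = -52/49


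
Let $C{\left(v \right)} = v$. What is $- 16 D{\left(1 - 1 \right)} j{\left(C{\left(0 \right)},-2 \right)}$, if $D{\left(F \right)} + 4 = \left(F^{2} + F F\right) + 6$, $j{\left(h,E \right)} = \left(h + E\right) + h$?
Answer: $64$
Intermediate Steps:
$j{\left(h,E \right)} = E + 2 h$ ($j{\left(h,E \right)} = \left(E + h\right) + h = E + 2 h$)
$D{\left(F \right)} = 2 + 2 F^{2}$ ($D{\left(F \right)} = -4 + \left(\left(F^{2} + F F\right) + 6\right) = -4 + \left(\left(F^{2} + F^{2}\right) + 6\right) = -4 + \left(2 F^{2} + 6\right) = -4 + \left(6 + 2 F^{2}\right) = 2 + 2 F^{2}$)
$- 16 D{\left(1 - 1 \right)} j{\left(C{\left(0 \right)},-2 \right)} = - 16 \left(2 + 2 \left(1 - 1\right)^{2}\right) \left(-2 + 2 \cdot 0\right) = - 16 \left(2 + 2 \cdot 0^{2}\right) \left(-2 + 0\right) = - 16 \left(2 + 2 \cdot 0\right) \left(-2\right) = - 16 \left(2 + 0\right) \left(-2\right) = \left(-16\right) 2 \left(-2\right) = \left(-32\right) \left(-2\right) = 64$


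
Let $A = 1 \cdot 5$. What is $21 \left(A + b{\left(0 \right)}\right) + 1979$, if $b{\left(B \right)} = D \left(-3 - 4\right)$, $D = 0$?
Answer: $2084$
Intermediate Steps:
$A = 5$
$b{\left(B \right)} = 0$ ($b{\left(B \right)} = 0 \left(-3 - 4\right) = 0 \left(-7\right) = 0$)
$21 \left(A + b{\left(0 \right)}\right) + 1979 = 21 \left(5 + 0\right) + 1979 = 21 \cdot 5 + 1979 = 105 + 1979 = 2084$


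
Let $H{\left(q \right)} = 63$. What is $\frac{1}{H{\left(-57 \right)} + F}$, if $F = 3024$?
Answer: $\frac{1}{3087} \approx 0.00032394$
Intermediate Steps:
$\frac{1}{H{\left(-57 \right)} + F} = \frac{1}{63 + 3024} = \frac{1}{3087}$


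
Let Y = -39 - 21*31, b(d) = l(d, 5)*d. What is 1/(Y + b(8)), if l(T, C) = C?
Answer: -1/650 ≈ -0.0015385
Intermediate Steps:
b(d) = 5*d
Y = -690 (Y = -39 - 651 = -690)
1/(Y + b(8)) = 1/(-690 + 5*8) = 1/(-690 + 40) = 1/(-650) = -1/650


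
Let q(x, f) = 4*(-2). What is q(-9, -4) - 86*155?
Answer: -13338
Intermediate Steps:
q(x, f) = -8
q(-9, -4) - 86*155 = -8 - 86*155 = -8 - 13330 = -13338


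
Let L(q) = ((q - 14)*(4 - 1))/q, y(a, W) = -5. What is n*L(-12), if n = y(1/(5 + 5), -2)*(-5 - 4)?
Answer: 585/2 ≈ 292.50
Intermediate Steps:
L(q) = (-42 + 3*q)/q (L(q) = ((-14 + q)*3)/q = (-42 + 3*q)/q)
n = 45 (n = -5*(-5 - 4) = -5*(-9) = 45)
n*L(-12) = 45*(3 - 42/(-12)) = 45*(3 - 42*(-1/12)) = 45*(3 + 7/2) = 45*(13/2) = 585/2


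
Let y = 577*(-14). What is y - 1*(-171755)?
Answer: 163677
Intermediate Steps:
y = -8078
y - 1*(-171755) = -8078 - 1*(-171755) = -8078 + 171755 = 163677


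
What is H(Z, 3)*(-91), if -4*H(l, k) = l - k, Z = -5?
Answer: -182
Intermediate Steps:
H(l, k) = -l/4 + k/4 (H(l, k) = -(l - k)/4 = -l/4 + k/4)
H(Z, 3)*(-91) = (-¼*(-5) + (¼)*3)*(-91) = (5/4 + ¾)*(-91) = 2*(-91) = -182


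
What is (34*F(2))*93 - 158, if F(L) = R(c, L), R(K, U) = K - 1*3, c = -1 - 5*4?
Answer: -76046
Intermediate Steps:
c = -21 (c = -1 - 20 = -21)
R(K, U) = -3 + K (R(K, U) = K - 3 = -3 + K)
F(L) = -24 (F(L) = -3 - 21 = -24)
(34*F(2))*93 - 158 = (34*(-24))*93 - 158 = -816*93 - 158 = -75888 - 158 = -76046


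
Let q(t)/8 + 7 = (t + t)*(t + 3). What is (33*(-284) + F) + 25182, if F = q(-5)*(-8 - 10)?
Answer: 13938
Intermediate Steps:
q(t) = -56 + 16*t*(3 + t) (q(t) = -56 + 8*((t + t)*(t + 3)) = -56 + 8*((2*t)*(3 + t)) = -56 + 8*(2*t*(3 + t)) = -56 + 16*t*(3 + t))
F = -1872 (F = (-56 + 16*(-5)² + 48*(-5))*(-8 - 10) = (-56 + 16*25 - 240)*(-18) = (-56 + 400 - 240)*(-18) = 104*(-18) = -1872)
(33*(-284) + F) + 25182 = (33*(-284) - 1872) + 25182 = (-9372 - 1872) + 25182 = -11244 + 25182 = 13938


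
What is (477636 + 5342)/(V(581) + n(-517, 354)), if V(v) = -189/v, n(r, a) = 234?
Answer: 40087174/19395 ≈ 2066.9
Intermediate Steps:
(477636 + 5342)/(V(581) + n(-517, 354)) = (477636 + 5342)/(-189/581 + 234) = 482978/(-189*1/581 + 234) = 482978/(-27/83 + 234) = 482978/(19395/83) = 482978*(83/19395) = 40087174/19395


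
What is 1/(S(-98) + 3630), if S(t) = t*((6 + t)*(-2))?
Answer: -1/14402 ≈ -6.9435e-5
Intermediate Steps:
S(t) = t*(-12 - 2*t)
1/(S(-98) + 3630) = 1/(-2*(-98)*(6 - 98) + 3630) = 1/(-2*(-98)*(-92) + 3630) = 1/(-18032 + 3630) = 1/(-14402) = -1/14402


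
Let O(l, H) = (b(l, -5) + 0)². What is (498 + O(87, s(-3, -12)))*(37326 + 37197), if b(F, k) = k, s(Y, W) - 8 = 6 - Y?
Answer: 38975529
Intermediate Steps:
s(Y, W) = 14 - Y (s(Y, W) = 8 + (6 - Y) = 14 - Y)
O(l, H) = 25 (O(l, H) = (-5 + 0)² = (-5)² = 25)
(498 + O(87, s(-3, -12)))*(37326 + 37197) = (498 + 25)*(37326 + 37197) = 523*74523 = 38975529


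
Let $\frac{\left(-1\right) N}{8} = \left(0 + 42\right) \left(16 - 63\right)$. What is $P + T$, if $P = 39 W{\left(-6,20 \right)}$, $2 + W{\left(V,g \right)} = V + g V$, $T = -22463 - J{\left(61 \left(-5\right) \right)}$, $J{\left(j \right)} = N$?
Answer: $-43247$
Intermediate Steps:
$N = 15792$ ($N = - 8 \left(0 + 42\right) \left(16 - 63\right) = - 8 \cdot 42 \left(-47\right) = \left(-8\right) \left(-1974\right) = 15792$)
$J{\left(j \right)} = 15792$
$T = -38255$ ($T = -22463 - 15792 = -38255$)
$W{\left(V,g \right)} = -2 + V + V g$ ($W{\left(V,g \right)} = -2 + \left(V + g V\right) = -2 + \left(V + V g\right) = -2 + V + V g$)
$P = -4992$ ($P = 39 \left(-2 - 6 - 120\right) = 39 \left(-128\right) = -4992$)
$P + T = -4992 - 38255 = -43247$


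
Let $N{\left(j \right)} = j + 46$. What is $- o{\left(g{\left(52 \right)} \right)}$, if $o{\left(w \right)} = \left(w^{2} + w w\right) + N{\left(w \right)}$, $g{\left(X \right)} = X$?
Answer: $-5506$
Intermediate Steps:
$N{\left(j \right)} = 46 + j$
$o{\left(w \right)} = 46 + w + 2 w^{2}$ ($o{\left(w \right)} = \left(w^{2} + w w\right) + \left(46 + w\right) = \left(w^{2} + w^{2}\right) + \left(46 + w\right) = 2 w^{2} + \left(46 + w\right) = 46 + w + 2 w^{2}$)
$- o{\left(g{\left(52 \right)} \right)} = - (46 + 52 + 2 \cdot 52^{2}) = - (46 + 52 + 2 \cdot 2704) = - (46 + 52 + 5408) = \left(-1\right) 5506 = -5506$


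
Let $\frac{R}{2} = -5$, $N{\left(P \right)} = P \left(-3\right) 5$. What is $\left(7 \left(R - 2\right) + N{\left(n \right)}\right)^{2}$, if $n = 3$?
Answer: $16641$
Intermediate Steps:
$N{\left(P \right)} = - 15 P$ ($N{\left(P \right)} = - 3 P 5 = - 15 P$)
$R = -10$ ($R = 2 \left(-5\right) = -10$)
$\left(7 \left(R - 2\right) + N{\left(n \right)}\right)^{2} = \left(7 \left(-10 - 2\right) - 45\right)^{2} = \left(7 \left(-12\right) - 45\right)^{2} = \left(-84 - 45\right)^{2} = \left(-129\right)^{2} = 16641$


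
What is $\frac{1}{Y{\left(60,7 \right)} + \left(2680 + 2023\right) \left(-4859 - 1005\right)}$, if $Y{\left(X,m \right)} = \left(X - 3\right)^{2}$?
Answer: $- \frac{1}{27575143} \approx -3.6265 \cdot 10^{-8}$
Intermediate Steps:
$Y{\left(X,m \right)} = \left(-3 + X\right)^{2}$
$\frac{1}{Y{\left(60,7 \right)} + \left(2680 + 2023\right) \left(-4859 - 1005\right)} = \frac{1}{\left(-3 + 60\right)^{2} + \left(2680 + 2023\right) \left(-4859 - 1005\right)} = \frac{1}{57^{2} + 4703 \left(-5864\right)} = \frac{1}{3249 - 27578392} = \frac{1}{-27575143} = - \frac{1}{27575143}$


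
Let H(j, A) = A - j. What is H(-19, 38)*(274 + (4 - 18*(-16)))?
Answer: 32262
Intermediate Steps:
H(-19, 38)*(274 + (4 - 18*(-16))) = (38 - 1*(-19))*(274 + (4 - 18*(-16))) = (38 + 19)*(274 + (4 + 288)) = 57*(274 + 292) = 57*566 = 32262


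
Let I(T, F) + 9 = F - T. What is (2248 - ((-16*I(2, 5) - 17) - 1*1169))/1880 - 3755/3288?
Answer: 489493/772680 ≈ 0.63350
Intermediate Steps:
I(T, F) = -9 + F - T (I(T, F) = -9 + (F - T) = -9 + F - T)
(2248 - ((-16*I(2, 5) - 17) - 1*1169))/1880 - 3755/3288 = (2248 - ((-16*(-9 + 5 - 1*2) - 17) - 1*1169))/1880 - 3755/3288 = (2248 - ((-16*(-9 + 5 - 2) - 17) - 1169))*(1/1880) - 3755*1/3288 = (2248 - ((-16*(-6) - 17) - 1169))*(1/1880) - 3755/3288 = (2248 - ((96 - 17) - 1169))*(1/1880) - 3755/3288 = (2248 - (79 - 1169))*(1/1880) - 3755/3288 = (2248 - 1*(-1090))*(1/1880) - 3755/3288 = (2248 + 1090)*(1/1880) - 3755/3288 = 3338*(1/1880) - 3755/3288 = 1669/940 - 3755/3288 = 489493/772680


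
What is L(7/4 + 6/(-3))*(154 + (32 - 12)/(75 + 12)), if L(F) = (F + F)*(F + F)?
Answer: 6709/174 ≈ 38.557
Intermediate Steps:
L(F) = 4*F² (L(F) = (2*F)*(2*F) = 4*F²)
L(7/4 + 6/(-3))*(154 + (32 - 12)/(75 + 12)) = (4*(7/4 + 6/(-3))²)*(154 + (32 - 12)/(75 + 12)) = (4*(7*(¼) + 6*(-⅓))²)*(154 + 20/87) = (4*(7/4 - 2)²)*(154 + 20*(1/87)) = (4*(-¼)²)*(154 + 20/87) = (4*(1/16))*(13418/87) = (¼)*(13418/87) = 6709/174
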